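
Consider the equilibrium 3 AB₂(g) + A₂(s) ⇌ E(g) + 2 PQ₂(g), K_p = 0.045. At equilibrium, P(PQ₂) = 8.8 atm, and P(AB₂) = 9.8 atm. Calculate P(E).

P(E) = 0.55 atm

(A₂ is a pure solid — omitted from K_p.)
At equilibrium, K_p = P(E)·P(PQ₂)² / P(AB₂)³ = 0.045.
(P(E))·(8.8)² / (9.8)³ = 0.045
P(E) = 0.547 = 0.55 atm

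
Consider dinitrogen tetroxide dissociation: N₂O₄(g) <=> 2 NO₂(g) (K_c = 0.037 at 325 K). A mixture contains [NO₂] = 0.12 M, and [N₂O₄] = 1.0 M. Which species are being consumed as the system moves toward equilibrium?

N₂O₄ (reactants)

Q_c = [NO₂]² / [N₂O₄] = (0.12)² / (1.0) = 0.014
Q_c = 0.014 < K_c = 0.037: net forward reaction.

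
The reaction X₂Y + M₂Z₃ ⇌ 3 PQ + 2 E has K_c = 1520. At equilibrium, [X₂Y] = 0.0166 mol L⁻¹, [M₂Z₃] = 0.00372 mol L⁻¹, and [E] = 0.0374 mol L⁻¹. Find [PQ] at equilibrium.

At equilibrium, K_c = [PQ]³·[E]² / ([X₂Y]·[M₂Z₃]) = 1520.
([PQ])³·(0.0374)² / ((0.0166)·(0.00372)) = 1520
[PQ]³ = 67.1 ⇒ [PQ] = 4.06 mol L⁻¹

[PQ] = 4.06 mol L⁻¹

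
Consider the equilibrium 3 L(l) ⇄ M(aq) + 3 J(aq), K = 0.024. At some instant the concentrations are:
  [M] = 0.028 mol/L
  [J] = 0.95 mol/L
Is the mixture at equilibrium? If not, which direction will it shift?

(L is a pure liquid — omitted from Q.)
Q = [M]·[J]³ = (0.028)·(0.95)³ = 0.024
Q = 0.024 = K; the system is at equilibrium.

yes, at equilibrium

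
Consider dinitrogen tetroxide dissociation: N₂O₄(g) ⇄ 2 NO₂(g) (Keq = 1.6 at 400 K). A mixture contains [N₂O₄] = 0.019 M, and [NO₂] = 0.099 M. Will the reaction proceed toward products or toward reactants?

forward (toward products)

Q = [NO₂]² / [N₂O₄] = (0.099)² / (0.019) = 0.52
Q = 0.52 < Keq = 1.6, so the forward reaction proceeds.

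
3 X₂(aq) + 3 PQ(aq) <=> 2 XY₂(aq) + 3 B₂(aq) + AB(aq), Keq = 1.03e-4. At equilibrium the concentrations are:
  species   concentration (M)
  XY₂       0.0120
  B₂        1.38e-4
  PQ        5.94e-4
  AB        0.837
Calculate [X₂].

[X₂] = 0.245 M

At equilibrium, Keq = [XY₂]²·[B₂]³·[AB] / ([X₂]³·[PQ]³) = 1.03e-4.
(0.0120)²·(1.38e-4)³·(0.837) / (([X₂])³·(5.94e-4)³) = 1.03e-4
[X₂]³ = 0.0147 ⇒ [X₂] = 0.245 M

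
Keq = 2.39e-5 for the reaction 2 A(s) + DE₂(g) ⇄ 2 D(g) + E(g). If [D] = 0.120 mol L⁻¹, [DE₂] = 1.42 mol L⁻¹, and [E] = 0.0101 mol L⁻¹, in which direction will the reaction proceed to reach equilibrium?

to the left

(A is a pure solid — omitted from Q.)
Q = [D]²·[E] / [DE₂] = (0.120)²·(0.0101) / (1.42) = 1.02e-4
Q = 1.02e-4 > Keq = 2.39e-5, so the reverse reaction proceeds.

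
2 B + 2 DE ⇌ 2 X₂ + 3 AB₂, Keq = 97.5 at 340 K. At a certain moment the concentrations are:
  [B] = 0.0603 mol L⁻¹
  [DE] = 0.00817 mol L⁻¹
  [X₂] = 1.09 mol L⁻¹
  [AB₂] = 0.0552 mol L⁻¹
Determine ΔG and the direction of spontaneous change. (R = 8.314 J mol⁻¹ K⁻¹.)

ΔG = 6.03 kJ/mol; the forward reaction is non-spontaneous

Q = [X₂]²·[AB₂]³ / ([B]²·[DE]²) = (1.09)²·(0.0552)³ / ((0.0603)²·(0.00817)²) = 823
ΔG = RT ln(Q/Keq) = (8.314 J mol⁻¹ K⁻¹)(340 K) × ln(823/97.5)
   = (2.827 kJ/mol)(2.133) = 6.03 kJ/mol
ΔG > 0, so the forward reaction is non-spontaneous (proceeds in reverse).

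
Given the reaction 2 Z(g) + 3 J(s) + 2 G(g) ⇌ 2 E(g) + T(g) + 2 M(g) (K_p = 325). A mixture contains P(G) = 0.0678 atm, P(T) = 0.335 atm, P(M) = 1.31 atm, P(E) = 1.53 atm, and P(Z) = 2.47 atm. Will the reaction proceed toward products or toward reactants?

in the forward direction

(J is a pure solid — omitted from Q_p.)
Q_p = P(E)²·P(T)·P(M)² / (P(Z)²·P(G)²) = (1.53)²·(0.335)·(1.31)² / ((2.47)²·(0.0678)²) = 48.0
Q_p = 48.0 < K_p = 325, so the forward reaction proceeds.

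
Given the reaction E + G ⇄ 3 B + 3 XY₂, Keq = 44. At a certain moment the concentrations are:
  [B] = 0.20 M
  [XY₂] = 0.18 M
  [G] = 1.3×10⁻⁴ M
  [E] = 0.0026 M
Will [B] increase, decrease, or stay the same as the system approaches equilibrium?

decrease

Q = [B]³·[XY₂]³ / ([E]·[G]) = (0.20)³·(0.18)³ / ((0.0026)·(1.3×10⁻⁴)) = 140
Q = 140 > Keq = 44: net reverse reaction.
B is a product, so it decreases.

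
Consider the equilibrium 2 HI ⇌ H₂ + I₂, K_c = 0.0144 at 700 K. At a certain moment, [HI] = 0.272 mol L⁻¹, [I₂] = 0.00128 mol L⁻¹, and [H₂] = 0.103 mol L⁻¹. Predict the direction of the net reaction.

Q_c = [H₂]·[I₂] / [HI]² = (0.103)·(0.00128) / (0.272)² = 0.00178
Q_c = 0.00178 < K_c = 0.0144, so the forward reaction proceeds.

forward (toward products)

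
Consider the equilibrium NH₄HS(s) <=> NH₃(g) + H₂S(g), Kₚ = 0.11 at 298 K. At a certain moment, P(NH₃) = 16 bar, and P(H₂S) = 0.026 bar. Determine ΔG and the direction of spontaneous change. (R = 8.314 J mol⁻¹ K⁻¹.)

ΔG = 3.30 kJ/mol; the forward reaction is non-spontaneous

(NH₄HS is a pure solid — omitted from Qₚ.)
Qₚ = P(NH₃)·P(H₂S) = (16)·(0.026) = 0.416
ΔG = RT ln(Qₚ/Kₚ) = (8.314 J mol⁻¹ K⁻¹)(298 K) × ln(0.416/0.11)
   = (2.478 kJ/mol)(1.330) = 3.30 kJ/mol
ΔG > 0, so the forward reaction is non-spontaneous (proceeds in reverse).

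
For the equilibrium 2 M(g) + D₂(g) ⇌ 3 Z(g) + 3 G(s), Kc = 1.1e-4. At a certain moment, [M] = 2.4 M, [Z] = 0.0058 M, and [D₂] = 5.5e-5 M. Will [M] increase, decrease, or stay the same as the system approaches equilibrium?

increase

(G is a pure solid — omitted from Qc.)
Qc = [Z]³ / ([M]²·[D₂]) = (0.0058)³ / ((2.4)²·(5.5e-5)) = 6.2e-4
Qc = 6.2e-4 > Kc = 1.1e-4: net reverse reaction.
M is a reactant, so it increases.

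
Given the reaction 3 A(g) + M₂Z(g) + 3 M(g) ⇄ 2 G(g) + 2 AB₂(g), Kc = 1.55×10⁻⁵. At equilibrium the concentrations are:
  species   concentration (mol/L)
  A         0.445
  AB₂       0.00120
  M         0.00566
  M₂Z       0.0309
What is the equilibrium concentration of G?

At equilibrium, Kc = [G]²·[AB₂]² / ([A]³·[M₂Z]·[M]³) = 1.55×10⁻⁵.
([G])²·(0.00120)² / ((0.445)³·(0.0309)·(0.00566)³) = 1.55×10⁻⁵
[G]² = 5.31×10⁻⁹ ⇒ [G] = 7.29×10⁻⁵ mol/L

[G] = 7.29×10⁻⁵ mol/L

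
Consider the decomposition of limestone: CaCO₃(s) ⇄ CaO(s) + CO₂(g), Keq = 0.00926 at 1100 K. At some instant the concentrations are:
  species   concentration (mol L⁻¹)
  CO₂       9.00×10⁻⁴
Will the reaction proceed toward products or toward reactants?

in the forward direction

(CaCO₃, CaO are pure solids — omitted from Q.)
Q = [CO₂] = 9.00×10⁻⁴
Q = 9.00×10⁻⁴ < Keq = 0.00926, so the forward reaction proceeds.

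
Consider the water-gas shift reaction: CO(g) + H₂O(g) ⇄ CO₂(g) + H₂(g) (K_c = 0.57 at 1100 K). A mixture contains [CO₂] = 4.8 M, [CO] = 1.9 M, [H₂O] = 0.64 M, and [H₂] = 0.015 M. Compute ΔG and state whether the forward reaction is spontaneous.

ΔG = -20.7 kJ/mol; the forward reaction is spontaneous

Q_c = [CO₂]·[H₂] / ([CO]·[H₂O]) = (4.8)·(0.015) / ((1.9)·(0.64)) = 0.0592
ΔG = RT ln(Q_c/K_c) = (8.314 J mol⁻¹ K⁻¹)(1100 K) × ln(0.0592/0.57)
   = (9.145 kJ/mol)(-2.265) = -20.7 kJ/mol
ΔG < 0, so the forward reaction is spontaneous (proceeds forward).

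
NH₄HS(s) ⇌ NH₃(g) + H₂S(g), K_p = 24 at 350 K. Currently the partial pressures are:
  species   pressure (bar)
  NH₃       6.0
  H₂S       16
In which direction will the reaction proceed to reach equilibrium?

to the left

(NH₄HS is a pure solid — omitted from Q_p.)
Q_p = P(NH₃)·P(H₂S) = (6.0)·(16) = 96
Q_p = 96 > K_p = 24, so the reverse reaction proceeds.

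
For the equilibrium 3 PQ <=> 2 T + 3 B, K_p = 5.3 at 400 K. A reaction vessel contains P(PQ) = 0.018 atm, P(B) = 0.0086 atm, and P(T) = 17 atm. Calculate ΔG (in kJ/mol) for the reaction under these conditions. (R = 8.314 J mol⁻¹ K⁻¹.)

Q_p = P(T)²·P(B)³ / P(PQ)³ = (17)²·(0.0086)³ / (0.018)³ = 31.5
ΔG = RT ln(Q_p/K_p) = (8.314 J mol⁻¹ K⁻¹)(400 K) × ln(31.5/5.3)
   = (3.326 kJ/mol)(1.782) = 5.93 kJ/mol
ΔG > 0, so the forward reaction is non-spontaneous (proceeds in reverse).

ΔG = 5.93 kJ/mol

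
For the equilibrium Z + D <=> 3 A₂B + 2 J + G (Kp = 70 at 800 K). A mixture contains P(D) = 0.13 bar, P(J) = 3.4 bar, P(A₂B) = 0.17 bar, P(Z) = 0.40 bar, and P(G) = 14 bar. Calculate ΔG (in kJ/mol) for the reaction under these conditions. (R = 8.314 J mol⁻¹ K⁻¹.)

Qp = P(A₂B)³·P(J)²·P(G) / (P(Z)·P(D)) = (0.17)³·(3.4)²·(14) / ((0.40)·(0.13)) = 15.3
ΔG = RT ln(Qp/Kp) = (8.314 J mol⁻¹ K⁻¹)(800 K) × ln(15.3/70)
   = (6.651 kJ/mol)(-1.521) = -10.1 kJ/mol
ΔG < 0, so the forward reaction is spontaneous (proceeds forward).

ΔG = -10.1 kJ/mol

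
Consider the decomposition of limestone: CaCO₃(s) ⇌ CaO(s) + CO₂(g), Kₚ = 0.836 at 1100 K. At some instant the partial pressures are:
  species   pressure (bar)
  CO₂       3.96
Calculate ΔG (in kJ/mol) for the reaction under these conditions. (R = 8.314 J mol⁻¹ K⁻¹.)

ΔG = 14.2 kJ/mol

(CaCO₃, CaO are pure solids — omitted from Qₚ.)
Qₚ = P(CO₂) = 3.96
ΔG = RT ln(Qₚ/Kₚ) = (8.314 J mol⁻¹ K⁻¹)(1100 K) × ln(3.96/0.836)
   = (9.145 kJ/mol)(1.555) = 14.2 kJ/mol
ΔG > 0, so the forward reaction is non-spontaneous (proceeds in reverse).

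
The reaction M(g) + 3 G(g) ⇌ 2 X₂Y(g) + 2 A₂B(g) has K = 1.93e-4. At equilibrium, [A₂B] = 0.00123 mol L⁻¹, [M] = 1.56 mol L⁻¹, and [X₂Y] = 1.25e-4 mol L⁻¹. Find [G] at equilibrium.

At equilibrium, K = [X₂Y]²·[A₂B]² / ([M]·[G]³) = 1.93e-4.
(1.25e-4)²·(0.00123)² / ((1.56)·([G])³) = 1.93e-4
[G]³ = 7.85e-11 ⇒ [G] = 4.28e-4 mol L⁻¹

[G] = 4.28e-4 mol L⁻¹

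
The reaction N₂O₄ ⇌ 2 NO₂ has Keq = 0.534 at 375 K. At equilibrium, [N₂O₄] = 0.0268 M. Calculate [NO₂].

[NO₂] = 0.120 M

At equilibrium, Keq = [NO₂]² / [N₂O₄] = 0.534.
([NO₂])² / (0.0268) = 0.534
[NO₂]² = 0.0143 ⇒ [NO₂] = 0.120 M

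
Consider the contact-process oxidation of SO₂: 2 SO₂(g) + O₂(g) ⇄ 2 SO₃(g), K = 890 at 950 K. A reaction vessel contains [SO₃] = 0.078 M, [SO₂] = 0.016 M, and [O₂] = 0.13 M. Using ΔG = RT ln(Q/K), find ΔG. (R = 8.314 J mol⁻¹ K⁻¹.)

ΔG = -12.5 kJ/mol

Q = [SO₃]² / ([SO₂]²·[O₂]) = (0.078)² / ((0.016)²·(0.13)) = 183
ΔG = RT ln(Q/K) = (8.314 J mol⁻¹ K⁻¹)(950 K) × ln(183/890)
   = (7.898 kJ/mol)(-1.582) = -12.5 kJ/mol
ΔG < 0, so the forward reaction is spontaneous (proceeds forward).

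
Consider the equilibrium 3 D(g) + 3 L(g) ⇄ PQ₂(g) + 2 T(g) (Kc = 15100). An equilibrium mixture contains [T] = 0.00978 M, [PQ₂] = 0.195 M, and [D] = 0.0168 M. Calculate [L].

[L] = 0.0639 M

At equilibrium, Kc = [PQ₂]·[T]² / ([D]³·[L]³) = 15100.
(0.195)·(0.00978)² / ((0.0168)³·([L])³) = 15100
[L]³ = 2.60×10⁻⁴ ⇒ [L] = 0.0639 M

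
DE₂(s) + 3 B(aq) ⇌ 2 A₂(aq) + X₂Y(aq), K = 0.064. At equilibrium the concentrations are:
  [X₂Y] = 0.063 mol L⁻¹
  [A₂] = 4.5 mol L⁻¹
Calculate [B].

(DE₂ is a pure solid — omitted from K.)
At equilibrium, K = [A₂]²·[X₂Y] / [B]³ = 0.064.
(4.5)²·(0.063) / ([B])³ = 0.064
[B]³ = 19.9 ⇒ [B] = 2.7 mol L⁻¹

[B] = 2.7 mol L⁻¹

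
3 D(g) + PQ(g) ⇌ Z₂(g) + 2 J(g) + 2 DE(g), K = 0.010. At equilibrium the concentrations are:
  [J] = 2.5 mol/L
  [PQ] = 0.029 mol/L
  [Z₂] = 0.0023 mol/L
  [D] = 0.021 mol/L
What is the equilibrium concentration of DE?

[DE] = 4.3e-4 mol/L

At equilibrium, K = [Z₂]·[J]²·[DE]² / ([D]³·[PQ]) = 0.010.
(0.0023)·(2.5)²·([DE])² / ((0.021)³·(0.029)) = 0.010
[DE]² = 1.87e-7 ⇒ [DE] = 4.3e-4 mol/L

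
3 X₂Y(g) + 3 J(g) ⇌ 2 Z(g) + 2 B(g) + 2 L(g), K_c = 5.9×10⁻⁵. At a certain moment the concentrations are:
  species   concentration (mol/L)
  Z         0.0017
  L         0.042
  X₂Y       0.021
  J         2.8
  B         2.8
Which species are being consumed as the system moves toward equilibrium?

Z, B, L (products)

Q_c = [Z]²·[B]²·[L]² / ([X₂Y]³·[J]³) = (0.0017)²·(2.8)²·(0.042)² / ((0.021)³·(2.8)³) = 2.0×10⁻⁴
Q_c = 2.0×10⁻⁴ > K_c = 5.9×10⁻⁵: net reverse reaction.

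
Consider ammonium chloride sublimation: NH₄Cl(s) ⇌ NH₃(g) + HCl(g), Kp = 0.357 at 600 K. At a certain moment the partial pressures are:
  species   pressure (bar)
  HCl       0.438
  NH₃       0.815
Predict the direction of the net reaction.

(NH₄Cl is a pure solid — omitted from Qp.)
Qp = P(NH₃)·P(HCl) = (0.815)·(0.438) = 0.357
Qp = 0.357 = Kp, so the system is already at equilibrium.

no net change (already at equilibrium)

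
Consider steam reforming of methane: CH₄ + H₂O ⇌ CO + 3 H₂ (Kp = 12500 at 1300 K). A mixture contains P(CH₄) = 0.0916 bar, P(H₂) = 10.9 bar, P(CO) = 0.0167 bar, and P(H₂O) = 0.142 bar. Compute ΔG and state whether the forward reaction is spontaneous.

ΔG = -21.8 kJ/mol; the forward reaction is spontaneous

Qp = P(CO)·P(H₂)³ / (P(CH₄)·P(H₂O)) = (0.0167)·(10.9)³ / ((0.0916)·(0.142)) = 1660
ΔG = RT ln(Qp/Kp) = (8.314 J mol⁻¹ K⁻¹)(1300 K) × ln(1660/12500)
   = (10.81 kJ/mol)(-2.019) = -21.8 kJ/mol
ΔG < 0, so the forward reaction is spontaneous (proceeds forward).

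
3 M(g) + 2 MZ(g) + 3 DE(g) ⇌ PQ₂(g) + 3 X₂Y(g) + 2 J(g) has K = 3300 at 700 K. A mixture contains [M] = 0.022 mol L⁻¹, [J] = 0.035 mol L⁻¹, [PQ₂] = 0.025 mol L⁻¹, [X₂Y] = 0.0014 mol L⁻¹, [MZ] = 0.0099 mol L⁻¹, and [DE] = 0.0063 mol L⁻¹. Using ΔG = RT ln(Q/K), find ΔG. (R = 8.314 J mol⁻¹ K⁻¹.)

ΔG = -13.5 kJ/mol

Q = [PQ₂]·[X₂Y]³·[J]² / ([M]³·[MZ]²·[DE]³) = (0.025)·(0.0014)³·(0.035)² / ((0.022)³·(0.0099)²·(0.0063)³) = 322
ΔG = RT ln(Q/K) = (8.314 J mol⁻¹ K⁻¹)(700 K) × ln(322/3300)
   = (5.820 kJ/mol)(-2.327) = -13.5 kJ/mol
ΔG < 0, so the forward reaction is spontaneous (proceeds forward).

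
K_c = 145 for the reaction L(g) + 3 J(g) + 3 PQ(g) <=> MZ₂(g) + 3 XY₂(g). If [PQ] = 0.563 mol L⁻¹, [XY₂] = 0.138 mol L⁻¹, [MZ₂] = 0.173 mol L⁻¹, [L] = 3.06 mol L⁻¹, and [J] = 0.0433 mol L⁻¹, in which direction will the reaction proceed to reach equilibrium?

to the right

Q_c = [MZ₂]·[XY₂]³ / ([L]·[J]³·[PQ]³) = (0.173)·(0.138)³ / ((3.06)·(0.0433)³·(0.563)³) = 10.3
Q_c = 10.3 < K_c = 145, so the forward reaction proceeds.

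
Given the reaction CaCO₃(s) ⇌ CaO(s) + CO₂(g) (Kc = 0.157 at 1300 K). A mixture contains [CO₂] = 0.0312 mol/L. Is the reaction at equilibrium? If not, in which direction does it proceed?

(CaCO₃, CaO are pure solids — omitted from Qc.)
Qc = [CO₂] = 0.0312
Qc = 0.0312 < Kc = 0.157, so the forward reaction proceeds.

to the right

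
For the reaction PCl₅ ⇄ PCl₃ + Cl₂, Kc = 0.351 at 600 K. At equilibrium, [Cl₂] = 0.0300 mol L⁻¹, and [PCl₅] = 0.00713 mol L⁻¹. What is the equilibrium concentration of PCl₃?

[PCl₃] = 0.0834 mol L⁻¹

At equilibrium, Kc = [PCl₃]·[Cl₂] / [PCl₅] = 0.351.
([PCl₃])·(0.0300) / (0.00713) = 0.351
[PCl₃] = 0.0834 mol L⁻¹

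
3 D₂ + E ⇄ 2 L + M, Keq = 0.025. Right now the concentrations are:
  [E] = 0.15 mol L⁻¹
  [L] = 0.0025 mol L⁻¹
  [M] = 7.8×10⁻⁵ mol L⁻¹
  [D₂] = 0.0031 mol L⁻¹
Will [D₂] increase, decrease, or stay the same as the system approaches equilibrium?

Q = [L]²·[M] / ([D₂]³·[E]) = (0.0025)²·(7.8×10⁻⁵) / ((0.0031)³·(0.15)) = 0.11
Q = 0.11 > Keq = 0.025: net reverse reaction.
D₂ is a reactant, so it increases.

increase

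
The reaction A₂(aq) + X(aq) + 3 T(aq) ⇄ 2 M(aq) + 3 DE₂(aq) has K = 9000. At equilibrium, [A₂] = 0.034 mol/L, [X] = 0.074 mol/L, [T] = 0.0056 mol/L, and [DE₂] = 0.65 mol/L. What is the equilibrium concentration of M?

At equilibrium, K = [M]²·[DE₂]³ / ([A₂]·[X]·[T]³) = 9000.
([M])²·(0.65)³ / ((0.034)·(0.074)·(0.0056)³) = 9000
[M]² = 1.45×10⁻⁵ ⇒ [M] = 0.0038 mol/L

[M] = 0.0038 mol/L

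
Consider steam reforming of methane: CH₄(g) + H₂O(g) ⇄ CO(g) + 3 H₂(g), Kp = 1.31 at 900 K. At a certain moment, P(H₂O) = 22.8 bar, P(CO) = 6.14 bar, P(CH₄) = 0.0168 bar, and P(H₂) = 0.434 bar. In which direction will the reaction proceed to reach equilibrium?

Qp = P(CO)·P(H₂)³ / (P(CH₄)·P(H₂O)) = (6.14)·(0.434)³ / ((0.0168)·(22.8)) = 1.31
Qp = 1.31 = Kp, so the system is already at equilibrium.

no net change (already at equilibrium)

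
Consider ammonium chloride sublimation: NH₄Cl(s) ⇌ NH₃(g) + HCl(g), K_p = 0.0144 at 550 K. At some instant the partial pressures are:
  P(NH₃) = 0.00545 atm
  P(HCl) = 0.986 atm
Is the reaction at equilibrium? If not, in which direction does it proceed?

toward products

(NH₄Cl is a pure solid — omitted from Q_p.)
Q_p = P(NH₃)·P(HCl) = (0.00545)·(0.986) = 0.00537
Q_p = 0.00537 < K_p = 0.0144, so the forward reaction proceeds.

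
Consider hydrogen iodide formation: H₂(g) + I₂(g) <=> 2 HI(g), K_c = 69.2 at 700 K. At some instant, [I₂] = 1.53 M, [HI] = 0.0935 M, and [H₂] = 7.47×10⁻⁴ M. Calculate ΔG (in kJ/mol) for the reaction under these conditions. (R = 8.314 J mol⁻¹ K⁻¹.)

ΔG = -12.8 kJ/mol

Q_c = [HI]² / ([H₂]·[I₂]) = (0.0935)² / ((7.47×10⁻⁴)·(1.53)) = 7.65
ΔG = RT ln(Q_c/K_c) = (8.314 J mol⁻¹ K⁻¹)(700 K) × ln(7.65/69.2)
   = (5.820 kJ/mol)(-2.202) = -12.8 kJ/mol
ΔG < 0, so the forward reaction is spontaneous (proceeds forward).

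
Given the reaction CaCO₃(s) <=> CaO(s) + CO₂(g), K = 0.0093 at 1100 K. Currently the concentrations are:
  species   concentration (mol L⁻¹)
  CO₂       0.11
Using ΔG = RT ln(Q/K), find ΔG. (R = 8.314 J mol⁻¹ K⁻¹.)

ΔG = 22.6 kJ/mol

(CaCO₃, CaO are pure solids — omitted from Q.)
Q = [CO₂] = 0.110
ΔG = RT ln(Q/K) = (8.314 J mol⁻¹ K⁻¹)(1100 K) × ln(0.110/0.0093)
   = (9.145 kJ/mol)(2.470) = 22.6 kJ/mol
ΔG > 0, so the forward reaction is non-spontaneous (proceeds in reverse).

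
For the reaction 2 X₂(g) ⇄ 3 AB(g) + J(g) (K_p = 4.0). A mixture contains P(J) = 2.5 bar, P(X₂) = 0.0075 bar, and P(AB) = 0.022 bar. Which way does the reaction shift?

forward (toward products)

Q_p = P(AB)³·P(J) / P(X₂)² = (0.022)³·(2.5) / (0.0075)² = 0.47
Q_p = 0.47 < K_p = 4.0, so the forward reaction proceeds.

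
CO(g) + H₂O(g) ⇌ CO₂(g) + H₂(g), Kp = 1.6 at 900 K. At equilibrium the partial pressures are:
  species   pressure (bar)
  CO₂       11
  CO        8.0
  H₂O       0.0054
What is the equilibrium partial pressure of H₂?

At equilibrium, Kp = P(CO₂)·P(H₂) / (P(CO)·P(H₂O)) = 1.6.
(11)·(P(H₂)) / ((8.0)·(0.0054)) = 1.6
P(H₂) = 0.00628 = 0.0063 bar

P(H₂) = 0.0063 bar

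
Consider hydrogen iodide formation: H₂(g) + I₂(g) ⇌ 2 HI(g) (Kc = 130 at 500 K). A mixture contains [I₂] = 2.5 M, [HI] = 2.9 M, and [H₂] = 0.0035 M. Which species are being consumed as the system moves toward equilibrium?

Qc = [HI]² / ([H₂]·[I₂]) = (2.9)² / ((0.0035)·(2.5)) = 960
Qc = 960 > Kc = 130: net reverse reaction.

HI (products)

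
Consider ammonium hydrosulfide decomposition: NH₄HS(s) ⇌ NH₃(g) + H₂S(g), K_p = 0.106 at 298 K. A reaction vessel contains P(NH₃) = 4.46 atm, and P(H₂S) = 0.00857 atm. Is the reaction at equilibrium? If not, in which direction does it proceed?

to the right

(NH₄HS is a pure solid — omitted from Q_p.)
Q_p = P(NH₃)·P(H₂S) = (4.46)·(0.00857) = 0.0382
Q_p = 0.0382 < K_p = 0.106, so the forward reaction proceeds.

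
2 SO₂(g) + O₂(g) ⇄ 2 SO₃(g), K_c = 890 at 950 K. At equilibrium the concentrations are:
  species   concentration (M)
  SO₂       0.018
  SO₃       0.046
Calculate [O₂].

[O₂] = 0.0073 M

At equilibrium, K_c = [SO₃]² / ([SO₂]²·[O₂]) = 890.
(0.046)² / ((0.018)²·([O₂])) = 890
[O₂] = 0.00734 = 0.0073 M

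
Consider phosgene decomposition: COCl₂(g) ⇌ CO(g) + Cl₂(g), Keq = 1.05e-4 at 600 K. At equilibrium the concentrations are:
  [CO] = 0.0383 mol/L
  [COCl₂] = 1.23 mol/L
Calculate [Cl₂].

At equilibrium, Keq = [CO]·[Cl₂] / [COCl₂] = 1.05e-4.
(0.0383)·([Cl₂]) / (1.23) = 1.05e-4
[Cl₂] = 0.00337 mol/L

[Cl₂] = 0.00337 mol/L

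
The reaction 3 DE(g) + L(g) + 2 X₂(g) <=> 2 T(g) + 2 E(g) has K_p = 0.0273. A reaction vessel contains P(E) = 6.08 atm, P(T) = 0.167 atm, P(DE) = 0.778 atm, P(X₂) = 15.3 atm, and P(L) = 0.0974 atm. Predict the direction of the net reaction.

Q_p = P(T)²·P(E)² / (P(DE)³·P(L)·P(X₂)²) = (0.167)²·(6.08)² / ((0.778)³·(0.0974)·(15.3)²) = 0.0960
Q_p = 0.0960 > K_p = 0.0273, so the reverse reaction proceeds.

in the reverse direction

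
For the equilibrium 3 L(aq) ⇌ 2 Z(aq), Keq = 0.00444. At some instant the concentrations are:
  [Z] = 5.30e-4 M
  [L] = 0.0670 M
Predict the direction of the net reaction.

in the forward direction

Q = [Z]² / [L]³ = (5.30e-4)² / (0.0670)³ = 9.34e-4
Q = 9.34e-4 < Keq = 0.00444, so the forward reaction proceeds.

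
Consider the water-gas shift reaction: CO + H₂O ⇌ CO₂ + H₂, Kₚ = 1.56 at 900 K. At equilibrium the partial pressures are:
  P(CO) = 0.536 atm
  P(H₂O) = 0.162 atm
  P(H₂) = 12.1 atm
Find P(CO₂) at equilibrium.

P(CO₂) = 0.0112 atm

At equilibrium, Kₚ = P(CO₂)·P(H₂) / (P(CO)·P(H₂O)) = 1.56.
(P(CO₂))·(12.1) / ((0.536)·(0.162)) = 1.56
P(CO₂) = 0.0112 atm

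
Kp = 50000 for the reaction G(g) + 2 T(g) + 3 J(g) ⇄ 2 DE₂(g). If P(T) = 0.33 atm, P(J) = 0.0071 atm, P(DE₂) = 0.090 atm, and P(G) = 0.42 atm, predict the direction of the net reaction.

Qp = P(DE₂)² / (P(G)·P(T)²·P(J)³) = (0.090)² / ((0.42)·(0.33)²·(0.0071)³) = 4.9×10⁵
Qp = 4.9×10⁵ > Kp = 50000, so the reverse reaction proceeds.

reverse (toward reactants)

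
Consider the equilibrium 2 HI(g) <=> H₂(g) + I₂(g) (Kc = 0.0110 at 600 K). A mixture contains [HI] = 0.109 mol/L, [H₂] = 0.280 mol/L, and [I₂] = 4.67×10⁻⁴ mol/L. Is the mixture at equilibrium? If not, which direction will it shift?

Qc = [H₂]·[I₂] / [HI]² = (0.280)·(4.67×10⁻⁴) / (0.109)² = 0.0110
Qc = 0.0110 = Kc; the system is at equilibrium.

yes, at equilibrium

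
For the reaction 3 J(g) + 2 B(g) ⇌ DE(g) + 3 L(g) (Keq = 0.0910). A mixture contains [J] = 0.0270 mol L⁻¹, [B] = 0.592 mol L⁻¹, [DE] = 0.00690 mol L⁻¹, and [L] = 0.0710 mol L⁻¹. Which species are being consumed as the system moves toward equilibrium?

Q = [DE]·[L]³ / ([J]³·[B]²) = (0.00690)·(0.0710)³ / ((0.0270)³·(0.592)²) = 0.358
Q = 0.358 > Keq = 0.0910: net reverse reaction.

DE, L (products)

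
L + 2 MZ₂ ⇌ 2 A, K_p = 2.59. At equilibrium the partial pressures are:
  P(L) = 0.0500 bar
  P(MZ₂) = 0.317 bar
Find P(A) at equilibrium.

At equilibrium, K_p = P(A)² / (P(L)·P(MZ₂)²) = 2.59.
(P(A))² / ((0.0500)·(0.317)²) = 2.59
P(A)² = 0.0130 ⇒ P(A) = 0.114 bar

P(A) = 0.114 bar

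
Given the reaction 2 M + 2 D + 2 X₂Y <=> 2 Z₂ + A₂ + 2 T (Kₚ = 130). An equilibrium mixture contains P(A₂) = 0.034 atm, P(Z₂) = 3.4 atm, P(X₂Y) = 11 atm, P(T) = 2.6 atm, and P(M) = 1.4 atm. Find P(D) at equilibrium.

P(D) = 0.0093 atm

At equilibrium, Kₚ = P(Z₂)²·P(A₂)·P(T)² / (P(M)²·P(D)²·P(X₂Y)²) = 130.
(3.4)²·(0.034)·(2.6)² / ((1.4)²·(P(D))²·(11)²) = 130
P(D)² = 8.62×10⁻⁵ ⇒ P(D) = 0.0093 atm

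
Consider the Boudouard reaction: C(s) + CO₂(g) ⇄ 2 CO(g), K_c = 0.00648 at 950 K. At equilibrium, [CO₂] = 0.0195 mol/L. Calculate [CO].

(C is a pure solid — omitted from K_c.)
At equilibrium, K_c = [CO]² / [CO₂] = 0.00648.
([CO])² / (0.0195) = 0.00648
[CO]² = 1.26e-4 ⇒ [CO] = 0.0112 mol/L

[CO] = 0.0112 mol/L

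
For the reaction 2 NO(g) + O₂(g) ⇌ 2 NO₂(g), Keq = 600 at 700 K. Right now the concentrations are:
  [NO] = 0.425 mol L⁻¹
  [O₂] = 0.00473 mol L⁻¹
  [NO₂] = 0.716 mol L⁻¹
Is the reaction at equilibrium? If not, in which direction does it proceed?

at equilibrium

Q = [NO₂]² / ([NO]²·[O₂]) = (0.716)² / ((0.425)²·(0.00473)) = 600
Q = 600 = Keq, so the system is already at equilibrium.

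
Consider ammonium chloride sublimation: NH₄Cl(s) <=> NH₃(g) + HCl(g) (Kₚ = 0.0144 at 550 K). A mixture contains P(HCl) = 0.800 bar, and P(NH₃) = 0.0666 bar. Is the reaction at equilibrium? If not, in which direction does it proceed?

(NH₄Cl is a pure solid — omitted from Qₚ.)
Qₚ = P(NH₃)·P(HCl) = (0.0666)·(0.800) = 0.0533
Qₚ = 0.0533 > Kₚ = 0.0144, so the reverse reaction proceeds.

to the left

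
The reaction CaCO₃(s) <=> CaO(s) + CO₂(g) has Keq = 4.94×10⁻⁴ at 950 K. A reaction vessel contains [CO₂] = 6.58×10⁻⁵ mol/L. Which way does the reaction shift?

in the forward direction

(CaCO₃, CaO are pure solids — omitted from Q.)
Q = [CO₂] = 6.58×10⁻⁵
Q = 6.58×10⁻⁵ < Keq = 4.94×10⁻⁴, so the forward reaction proceeds.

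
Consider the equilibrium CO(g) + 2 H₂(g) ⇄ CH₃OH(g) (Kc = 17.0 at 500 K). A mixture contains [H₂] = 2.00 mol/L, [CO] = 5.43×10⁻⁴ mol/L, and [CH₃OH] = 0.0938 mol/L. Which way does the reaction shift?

Qc = [CH₃OH] / ([CO]·[H₂]²) = (0.0938) / ((5.43×10⁻⁴)·(2.00)²) = 43.2
Qc = 43.2 > Kc = 17.0, so the reverse reaction proceeds.

toward reactants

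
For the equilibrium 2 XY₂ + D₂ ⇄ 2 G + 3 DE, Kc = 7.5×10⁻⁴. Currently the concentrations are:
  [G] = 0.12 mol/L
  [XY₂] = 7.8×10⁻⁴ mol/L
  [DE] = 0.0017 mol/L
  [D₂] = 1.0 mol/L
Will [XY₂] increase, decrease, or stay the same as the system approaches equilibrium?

Qc = [G]²·[DE]³ / ([XY₂]²·[D₂]) = (0.12)²·(0.0017)³ / ((7.8×10⁻⁴)²·(1.0)) = 1.2×10⁻⁴
Qc = 1.2×10⁻⁴ < Kc = 7.5×10⁻⁴: net forward reaction.
XY₂ is a reactant, so it decreases.

decrease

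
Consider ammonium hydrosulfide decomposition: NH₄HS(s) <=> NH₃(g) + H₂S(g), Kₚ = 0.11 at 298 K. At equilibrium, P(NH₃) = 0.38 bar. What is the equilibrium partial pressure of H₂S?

P(H₂S) = 0.29 bar

(NH₄HS is a pure solid — omitted from Kₚ.)
At equilibrium, Kₚ = P(NH₃)·P(H₂S) = 0.11.
(0.38)·(P(H₂S)) = 0.11
P(H₂S) = 0.289 = 0.29 bar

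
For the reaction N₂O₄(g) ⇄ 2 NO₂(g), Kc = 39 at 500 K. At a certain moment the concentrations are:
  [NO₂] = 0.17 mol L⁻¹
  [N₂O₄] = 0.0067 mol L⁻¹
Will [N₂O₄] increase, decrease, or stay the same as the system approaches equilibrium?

decrease

Qc = [NO₂]² / [N₂O₄] = (0.17)² / (0.0067) = 4.3
Qc = 4.3 < Kc = 39: net forward reaction.
N₂O₄ is a reactant, so it decreases.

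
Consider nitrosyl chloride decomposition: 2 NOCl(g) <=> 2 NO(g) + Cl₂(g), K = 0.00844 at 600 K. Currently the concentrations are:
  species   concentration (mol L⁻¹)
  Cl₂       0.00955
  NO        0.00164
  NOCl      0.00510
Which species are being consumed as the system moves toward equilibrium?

Q = [NO]²·[Cl₂] / [NOCl]² = (0.00164)²·(0.00955) / (0.00510)² = 9.88e-4
Q = 9.88e-4 < K = 0.00844: net forward reaction.

NOCl (reactants)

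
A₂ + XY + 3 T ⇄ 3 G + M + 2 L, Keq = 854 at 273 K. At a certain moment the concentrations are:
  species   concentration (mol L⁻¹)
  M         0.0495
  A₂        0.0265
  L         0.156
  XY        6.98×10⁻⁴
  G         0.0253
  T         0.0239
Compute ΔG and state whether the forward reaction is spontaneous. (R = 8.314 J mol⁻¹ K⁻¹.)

Q = [G]³·[M]·[L]² / ([A₂]·[XY]·[T]³) = (0.0253)³·(0.0495)·(0.156)² / ((0.0265)·(6.98×10⁻⁴)·(0.0239)³) = 77.3
ΔG = RT ln(Q/Keq) = (8.314 J mol⁻¹ K⁻¹)(273 K) × ln(77.3/854)
   = (2.270 kJ/mol)(-2.402) = -5.45 kJ/mol
ΔG < 0, so the forward reaction is spontaneous (proceeds forward).

ΔG = -5.45 kJ/mol; the forward reaction is spontaneous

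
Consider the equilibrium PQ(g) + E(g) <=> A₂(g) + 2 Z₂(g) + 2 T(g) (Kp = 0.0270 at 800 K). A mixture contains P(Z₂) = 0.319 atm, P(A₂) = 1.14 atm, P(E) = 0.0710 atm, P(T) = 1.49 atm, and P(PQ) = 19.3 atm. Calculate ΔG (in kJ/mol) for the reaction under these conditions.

Qp = P(A₂)·P(Z₂)²·P(T)² / (P(PQ)·P(E)) = (1.14)·(0.319)²·(1.49)² / ((19.3)·(0.0710)) = 0.188
ΔG = RT ln(Qp/Kp) = (8.314 J mol⁻¹ K⁻¹)(800 K) × ln(0.188/0.0270)
   = (6.651 kJ/mol)(1.941) = 12.9 kJ/mol
ΔG > 0, so the forward reaction is non-spontaneous (proceeds in reverse).

ΔG = 12.9 kJ/mol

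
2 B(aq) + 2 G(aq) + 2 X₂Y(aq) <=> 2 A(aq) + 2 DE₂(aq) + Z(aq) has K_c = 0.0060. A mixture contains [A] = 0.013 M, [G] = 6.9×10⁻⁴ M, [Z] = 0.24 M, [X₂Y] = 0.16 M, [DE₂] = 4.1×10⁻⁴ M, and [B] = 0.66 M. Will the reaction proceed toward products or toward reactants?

Q_c = [A]²·[DE₂]²·[Z] / ([B]²·[G]²·[X₂Y]²) = (0.013)²·(4.1×10⁻⁴)²·(0.24) / ((0.66)²·(6.9×10⁻⁴)²·(0.16)²) = 0.0013
Q_c = 0.0013 < K_c = 0.0060, so the forward reaction proceeds.

to the right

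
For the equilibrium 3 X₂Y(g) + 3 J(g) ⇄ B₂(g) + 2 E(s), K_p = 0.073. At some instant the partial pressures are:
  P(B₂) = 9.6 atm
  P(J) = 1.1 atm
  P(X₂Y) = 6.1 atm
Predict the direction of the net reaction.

(E is a pure solid — omitted from Q_p.)
Q_p = P(B₂) / (P(X₂Y)³·P(J)³) = (9.6) / ((6.1)³·(1.1)³) = 0.032
Q_p = 0.032 < K_p = 0.073, so the forward reaction proceeds.

toward products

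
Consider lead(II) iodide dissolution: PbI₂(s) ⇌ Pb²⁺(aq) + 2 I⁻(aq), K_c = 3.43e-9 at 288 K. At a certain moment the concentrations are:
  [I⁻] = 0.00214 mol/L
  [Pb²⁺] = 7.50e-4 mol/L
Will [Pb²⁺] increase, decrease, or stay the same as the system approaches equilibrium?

(PbI₂ is a pure solid — omitted from Q_c.)
Q_c = [Pb²⁺]·[I⁻]² = (7.50e-4)·(0.00214)² = 3.43e-9
Q_c = 3.43e-9 = K_c; the system is at equilibrium.

stay the same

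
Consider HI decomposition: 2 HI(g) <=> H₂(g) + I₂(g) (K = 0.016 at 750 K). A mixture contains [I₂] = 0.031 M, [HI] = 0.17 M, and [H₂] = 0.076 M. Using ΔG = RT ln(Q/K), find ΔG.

ΔG = 10.2 kJ/mol

Q = [H₂]·[I₂] / [HI]² = (0.076)·(0.031) / (0.17)² = 0.0815
ΔG = RT ln(Q/K) = (8.314 J mol⁻¹ K⁻¹)(750 K) × ln(0.0815/0.016)
   = (6.236 kJ/mol)(1.628) = 10.2 kJ/mol
ΔG > 0, so the forward reaction is non-spontaneous (proceeds in reverse).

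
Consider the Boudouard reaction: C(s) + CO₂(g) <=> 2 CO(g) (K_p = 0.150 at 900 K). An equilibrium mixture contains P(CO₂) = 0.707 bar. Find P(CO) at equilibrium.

P(CO) = 0.326 bar

(C is a pure solid — omitted from K_p.)
At equilibrium, K_p = P(CO)² / P(CO₂) = 0.150.
(P(CO))² / (0.707) = 0.150
P(CO)² = 0.106 ⇒ P(CO) = 0.326 bar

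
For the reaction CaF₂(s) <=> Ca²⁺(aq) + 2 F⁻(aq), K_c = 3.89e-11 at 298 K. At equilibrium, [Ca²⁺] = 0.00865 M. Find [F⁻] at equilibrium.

[F⁻] = 6.71e-5 M

(CaF₂ is a pure solid — omitted from K_c.)
At equilibrium, K_c = [Ca²⁺]·[F⁻]² = 3.89e-11.
(0.00865)·([F⁻])² = 3.89e-11
[F⁻]² = 4.50e-9 ⇒ [F⁻] = 6.71e-5 M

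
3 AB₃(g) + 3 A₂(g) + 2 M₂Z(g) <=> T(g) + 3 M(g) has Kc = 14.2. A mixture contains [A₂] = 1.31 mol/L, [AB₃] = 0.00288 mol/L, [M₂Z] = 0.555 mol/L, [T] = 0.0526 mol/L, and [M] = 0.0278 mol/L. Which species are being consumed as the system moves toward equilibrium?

Qc = [T]·[M]³ / ([AB₃]³·[A₂]³·[M₂Z]²) = (0.0526)·(0.0278)³ / ((0.00288)³·(1.31)³·(0.555)²) = 68.3
Qc = 68.3 > Kc = 14.2: net reverse reaction.

T, M (products)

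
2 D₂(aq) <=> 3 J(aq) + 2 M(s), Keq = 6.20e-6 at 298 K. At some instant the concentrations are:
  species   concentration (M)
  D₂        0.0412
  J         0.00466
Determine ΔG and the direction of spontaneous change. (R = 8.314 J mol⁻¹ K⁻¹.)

(M is a pure solid — omitted from Q.)
Q = [J]³ / [D₂]² = (0.00466)³ / (0.0412)² = 5.96e-5
ΔG = RT ln(Q/Keq) = (8.314 J mol⁻¹ K⁻¹)(298 K) × ln(5.96e-5/6.20e-6)
   = (2.478 kJ/mol)(2.263) = 5.61 kJ/mol
ΔG > 0, so the forward reaction is non-spontaneous (proceeds in reverse).

ΔG = 5.61 kJ/mol; the forward reaction is non-spontaneous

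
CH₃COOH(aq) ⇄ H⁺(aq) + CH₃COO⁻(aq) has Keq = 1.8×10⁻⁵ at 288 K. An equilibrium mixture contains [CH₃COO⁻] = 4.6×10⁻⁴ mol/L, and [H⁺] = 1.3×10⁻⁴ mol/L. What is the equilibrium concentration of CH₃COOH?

[CH₃COOH] = 0.0033 mol/L

At equilibrium, Keq = [H⁺]·[CH₃COO⁻] / [CH₃COOH] = 1.8×10⁻⁵.
(1.3×10⁻⁴)·(4.6×10⁻⁴) / ([CH₃COOH]) = 1.8×10⁻⁵
[CH₃COOH] = 0.00332 = 0.0033 mol/L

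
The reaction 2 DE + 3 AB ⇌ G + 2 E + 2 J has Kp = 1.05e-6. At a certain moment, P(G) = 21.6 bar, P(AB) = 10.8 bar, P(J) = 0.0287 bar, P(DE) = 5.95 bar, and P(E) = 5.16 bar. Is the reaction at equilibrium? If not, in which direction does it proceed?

to the left

Qp = P(G)·P(E)²·P(J)² / (P(DE)²·P(AB)³) = (21.6)·(5.16)²·(0.0287)² / ((5.95)²·(10.8)³) = 1.06e-5
Qp = 1.06e-5 > Kp = 1.05e-6, so the reverse reaction proceeds.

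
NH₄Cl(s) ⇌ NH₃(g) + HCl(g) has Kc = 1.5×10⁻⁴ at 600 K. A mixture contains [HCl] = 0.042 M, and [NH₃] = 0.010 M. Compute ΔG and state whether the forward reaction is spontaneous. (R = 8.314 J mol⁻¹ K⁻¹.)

(NH₄Cl is a pure solid — omitted from Qc.)
Qc = [NH₃]·[HCl] = (0.010)·(0.042) = 4.20×10⁻⁴
ΔG = RT ln(Qc/Kc) = (8.314 J mol⁻¹ K⁻¹)(600 K) × ln(4.20×10⁻⁴/1.5×10⁻⁴)
   = (4.988 kJ/mol)(1.030) = 5.14 kJ/mol
ΔG > 0, so the forward reaction is non-spontaneous (proceeds in reverse).

ΔG = 5.14 kJ/mol; the forward reaction is non-spontaneous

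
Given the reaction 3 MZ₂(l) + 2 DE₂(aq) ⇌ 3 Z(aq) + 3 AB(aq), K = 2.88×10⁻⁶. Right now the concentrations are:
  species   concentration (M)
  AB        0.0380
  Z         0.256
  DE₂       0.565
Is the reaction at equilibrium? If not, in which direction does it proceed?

(MZ₂ is a pure liquid — omitted from Q.)
Q = [Z]³·[AB]³ / [DE₂]² = (0.256)³·(0.0380)³ / (0.565)² = 2.88×10⁻⁶
Q = 2.88×10⁻⁶ = K, so the system is already at equilibrium.

no net change (already at equilibrium)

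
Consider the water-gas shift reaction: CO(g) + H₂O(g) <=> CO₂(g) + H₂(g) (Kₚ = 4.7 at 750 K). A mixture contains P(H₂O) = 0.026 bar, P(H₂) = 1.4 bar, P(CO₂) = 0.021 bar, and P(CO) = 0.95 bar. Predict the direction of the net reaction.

in the forward direction

Qₚ = P(CO₂)·P(H₂) / (P(CO)·P(H₂O)) = (0.021)·(1.4) / ((0.95)·(0.026)) = 1.2
Qₚ = 1.2 < Kₚ = 4.7, so the forward reaction proceeds.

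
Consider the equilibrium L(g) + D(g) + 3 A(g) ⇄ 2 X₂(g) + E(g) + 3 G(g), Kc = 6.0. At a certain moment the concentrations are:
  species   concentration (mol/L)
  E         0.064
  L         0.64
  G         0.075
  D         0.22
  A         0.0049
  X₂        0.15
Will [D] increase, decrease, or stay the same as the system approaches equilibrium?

increase

Qc = [X₂]²·[E]·[G]³ / ([L]·[D]·[A]³) = (0.15)²·(0.064)·(0.075)³ / ((0.64)·(0.22)·(0.0049)³) = 37
Qc = 37 > Kc = 6.0: net reverse reaction.
D is a reactant, so it increases.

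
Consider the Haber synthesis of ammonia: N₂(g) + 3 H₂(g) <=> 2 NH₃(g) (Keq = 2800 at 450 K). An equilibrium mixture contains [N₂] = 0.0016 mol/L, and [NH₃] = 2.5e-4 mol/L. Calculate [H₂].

At equilibrium, Keq = [NH₃]² / ([N₂]·[H₂]³) = 2800.
(2.5e-4)² / ((0.0016)·([H₂])³) = 2800
[H₂]³ = 1.40e-8 ⇒ [H₂] = 0.0024 mol/L

[H₂] = 0.0024 mol/L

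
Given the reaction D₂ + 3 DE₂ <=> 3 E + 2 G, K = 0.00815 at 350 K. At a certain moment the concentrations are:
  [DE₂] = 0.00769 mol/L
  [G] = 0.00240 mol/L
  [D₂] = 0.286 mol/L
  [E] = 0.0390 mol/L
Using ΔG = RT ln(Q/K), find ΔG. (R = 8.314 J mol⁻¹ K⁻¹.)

ΔG = -3.29 kJ/mol

Q = [E]³·[G]² / ([D₂]·[DE₂]³) = (0.0390)³·(0.00240)² / ((0.286)·(0.00769)³) = 0.00263
ΔG = RT ln(Q/K) = (8.314 J mol⁻¹ K⁻¹)(350 K) × ln(0.00263/0.00815)
   = (2.910 kJ/mol)(-1.131) = -3.29 kJ/mol
ΔG < 0, so the forward reaction is spontaneous (proceeds forward).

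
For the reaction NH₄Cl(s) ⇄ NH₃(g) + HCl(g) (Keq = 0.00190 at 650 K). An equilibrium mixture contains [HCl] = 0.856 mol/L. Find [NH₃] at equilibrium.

[NH₃] = 0.00222 mol/L

(NH₄Cl is a pure solid — omitted from Keq.)
At equilibrium, Keq = [NH₃]·[HCl] = 0.00190.
([NH₃])·(0.856) = 0.00190
[NH₃] = 0.00222 mol/L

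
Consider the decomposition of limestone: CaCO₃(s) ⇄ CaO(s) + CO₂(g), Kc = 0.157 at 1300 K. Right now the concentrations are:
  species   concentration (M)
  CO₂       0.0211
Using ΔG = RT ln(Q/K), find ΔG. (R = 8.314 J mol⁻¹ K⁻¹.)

ΔG = -21.7 kJ/mol

(CaCO₃, CaO are pure solids — omitted from Qc.)
Qc = [CO₂] = 0.0211
ΔG = RT ln(Qc/Kc) = (8.314 J mol⁻¹ K⁻¹)(1300 K) × ln(0.0211/0.157)
   = (10.81 kJ/mol)(-2.007) = -21.7 kJ/mol
ΔG < 0, so the forward reaction is spontaneous (proceeds forward).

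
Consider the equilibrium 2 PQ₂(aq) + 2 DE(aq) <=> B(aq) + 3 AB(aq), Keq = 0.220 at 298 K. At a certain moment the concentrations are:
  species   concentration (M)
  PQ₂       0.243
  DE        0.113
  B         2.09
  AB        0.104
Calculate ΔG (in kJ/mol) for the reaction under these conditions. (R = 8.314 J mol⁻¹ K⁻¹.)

ΔG = 6.57 kJ/mol

Q = [B]·[AB]³ / ([PQ₂]²·[DE]²) = (2.09)·(0.104)³ / ((0.243)²·(0.113)²) = 3.12
ΔG = RT ln(Q/Keq) = (8.314 J mol⁻¹ K⁻¹)(298 K) × ln(3.12/0.220)
   = (2.478 kJ/mol)(2.652) = 6.57 kJ/mol
ΔG > 0, so the forward reaction is non-spontaneous (proceeds in reverse).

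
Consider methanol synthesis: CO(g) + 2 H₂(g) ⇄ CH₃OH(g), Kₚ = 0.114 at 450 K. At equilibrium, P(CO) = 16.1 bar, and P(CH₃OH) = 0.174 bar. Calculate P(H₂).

P(H₂) = 0.308 bar

At equilibrium, Kₚ = P(CH₃OH) / (P(CO)·P(H₂)²) = 0.114.
(0.174) / ((16.1)·(P(H₂))²) = 0.114
P(H₂)² = 0.0948 ⇒ P(H₂) = 0.308 bar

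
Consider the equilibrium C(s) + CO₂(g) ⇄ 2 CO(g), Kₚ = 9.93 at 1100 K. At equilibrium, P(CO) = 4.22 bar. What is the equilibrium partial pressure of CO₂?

P(CO₂) = 1.79 bar

(C is a pure solid — omitted from Kₚ.)
At equilibrium, Kₚ = P(CO)² / P(CO₂) = 9.93.
(4.22)² / (P(CO₂)) = 9.93
P(CO₂) = 1.79 bar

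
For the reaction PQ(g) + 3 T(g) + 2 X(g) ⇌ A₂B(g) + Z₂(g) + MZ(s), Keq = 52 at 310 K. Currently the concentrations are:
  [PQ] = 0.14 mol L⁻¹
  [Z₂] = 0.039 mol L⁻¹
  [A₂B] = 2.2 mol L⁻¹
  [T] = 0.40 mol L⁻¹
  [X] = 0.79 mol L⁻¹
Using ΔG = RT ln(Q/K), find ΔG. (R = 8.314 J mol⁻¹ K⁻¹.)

ΔG = -3.15 kJ/mol

(MZ is a pure solid — omitted from Q.)
Q = [A₂B]·[Z₂] / ([PQ]·[T]³·[X]²) = (2.2)·(0.039) / ((0.14)·(0.40)³·(0.79)²) = 15.3
ΔG = RT ln(Q/Keq) = (8.314 J mol⁻¹ K⁻¹)(310 K) × ln(15.3/52)
   = (2.577 kJ/mol)(-1.223) = -3.15 kJ/mol
ΔG < 0, so the forward reaction is spontaneous (proceeds forward).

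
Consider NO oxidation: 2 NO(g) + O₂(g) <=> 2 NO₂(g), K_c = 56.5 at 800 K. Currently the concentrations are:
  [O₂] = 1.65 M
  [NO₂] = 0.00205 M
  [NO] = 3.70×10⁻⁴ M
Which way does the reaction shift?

in the forward direction

Q_c = [NO₂]² / ([NO]²·[O₂]) = (0.00205)² / ((3.70×10⁻⁴)²·(1.65)) = 18.6
Q_c = 18.6 < K_c = 56.5, so the forward reaction proceeds.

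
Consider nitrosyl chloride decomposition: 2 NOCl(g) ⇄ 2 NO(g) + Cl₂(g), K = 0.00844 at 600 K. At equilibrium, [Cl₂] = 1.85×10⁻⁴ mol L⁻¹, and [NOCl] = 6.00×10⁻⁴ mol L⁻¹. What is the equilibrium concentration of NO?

At equilibrium, K = [NO]²·[Cl₂] / [NOCl]² = 0.00844.
([NO])²·(1.85×10⁻⁴) / (6.00×10⁻⁴)² = 0.00844
[NO]² = 1.64×10⁻⁵ ⇒ [NO] = 0.00405 mol L⁻¹

[NO] = 0.00405 mol L⁻¹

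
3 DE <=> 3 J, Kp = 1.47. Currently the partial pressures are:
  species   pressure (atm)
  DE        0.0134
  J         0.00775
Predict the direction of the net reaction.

to the right

Qp = P(J)³ / P(DE)³ = (0.00775)³ / (0.0134)³ = 0.193
Qp = 0.193 < Kp = 1.47, so the forward reaction proceeds.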